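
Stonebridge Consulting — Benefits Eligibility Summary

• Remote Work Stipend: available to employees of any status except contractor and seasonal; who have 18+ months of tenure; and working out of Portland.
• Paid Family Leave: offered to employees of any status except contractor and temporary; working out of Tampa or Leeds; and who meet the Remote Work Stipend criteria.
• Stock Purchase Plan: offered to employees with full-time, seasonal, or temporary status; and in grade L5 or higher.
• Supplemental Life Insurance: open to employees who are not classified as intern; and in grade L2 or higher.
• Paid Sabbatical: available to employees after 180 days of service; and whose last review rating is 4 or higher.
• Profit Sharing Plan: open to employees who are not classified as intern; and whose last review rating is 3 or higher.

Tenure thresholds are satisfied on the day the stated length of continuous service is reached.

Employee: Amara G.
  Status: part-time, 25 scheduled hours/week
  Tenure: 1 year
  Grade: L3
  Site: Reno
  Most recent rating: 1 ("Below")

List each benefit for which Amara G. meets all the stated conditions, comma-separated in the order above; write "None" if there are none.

Remote Work Stipend — status part-time ✓ (not excluded); service 1 year < 18 months (≈540 days) ✗ → not eligible.
Paid Family Leave — status part-time ✓ (not excluded); site Reno ✗ (not Tampa or Leeds) → not eligible.
Stock Purchase Plan — status part-time ✗ (requires full-time, seasonal, or temporary) → not eligible.
Supplemental Life Insurance — status part-time ✓ (not excluded); grade L3 ≥ L2 ✓ → eligible.
Paid Sabbatical — service 1 year ≥ 180 days ✓; rating 1 < 4 ✗ → not eligible.
Profit Sharing Plan — status part-time ✓ (not excluded); rating 1 < 3 ✗ → not eligible.

Supplemental Life Insurance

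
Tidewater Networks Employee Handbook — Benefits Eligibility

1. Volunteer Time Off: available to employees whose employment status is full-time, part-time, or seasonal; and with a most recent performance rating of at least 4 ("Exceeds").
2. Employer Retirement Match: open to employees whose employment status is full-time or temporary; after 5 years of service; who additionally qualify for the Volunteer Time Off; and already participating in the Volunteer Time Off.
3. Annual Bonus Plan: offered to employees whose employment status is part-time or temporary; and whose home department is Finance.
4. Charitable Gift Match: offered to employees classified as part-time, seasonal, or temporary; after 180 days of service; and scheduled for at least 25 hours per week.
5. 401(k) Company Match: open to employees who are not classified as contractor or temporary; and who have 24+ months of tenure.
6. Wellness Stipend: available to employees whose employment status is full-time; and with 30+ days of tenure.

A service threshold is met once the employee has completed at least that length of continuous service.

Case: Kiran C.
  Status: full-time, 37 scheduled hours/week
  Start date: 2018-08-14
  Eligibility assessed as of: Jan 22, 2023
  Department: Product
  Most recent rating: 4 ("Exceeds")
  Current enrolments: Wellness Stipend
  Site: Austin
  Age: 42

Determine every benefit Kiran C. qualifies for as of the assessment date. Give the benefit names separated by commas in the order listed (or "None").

Service from 2018-08-14 to Jan 22, 2023: 1622 days.
Volunteer Time Off — status full-time ✓; rating 4 ≥ 4 ✓ → eligible.
Employer Retirement Match — status full-time ✓; service 1622 days < 5 years (≈1825 days) ✗ → not eligible.
Annual Bonus Plan — status full-time ✗ (requires part-time or temporary) → not eligible.
Charitable Gift Match — status full-time ✗ (requires part-time, seasonal, or temporary) → not eligible.
401(k) Company Match — status full-time ✓ (not excluded); service 1622 days ≥ 24 months (≈720 days) ✓ → eligible.
Wellness Stipend — status full-time ✓; service 1622 days ≥ 30 days ✓ → eligible.

Volunteer Time Off, 401(k) Company Match, Wellness Stipend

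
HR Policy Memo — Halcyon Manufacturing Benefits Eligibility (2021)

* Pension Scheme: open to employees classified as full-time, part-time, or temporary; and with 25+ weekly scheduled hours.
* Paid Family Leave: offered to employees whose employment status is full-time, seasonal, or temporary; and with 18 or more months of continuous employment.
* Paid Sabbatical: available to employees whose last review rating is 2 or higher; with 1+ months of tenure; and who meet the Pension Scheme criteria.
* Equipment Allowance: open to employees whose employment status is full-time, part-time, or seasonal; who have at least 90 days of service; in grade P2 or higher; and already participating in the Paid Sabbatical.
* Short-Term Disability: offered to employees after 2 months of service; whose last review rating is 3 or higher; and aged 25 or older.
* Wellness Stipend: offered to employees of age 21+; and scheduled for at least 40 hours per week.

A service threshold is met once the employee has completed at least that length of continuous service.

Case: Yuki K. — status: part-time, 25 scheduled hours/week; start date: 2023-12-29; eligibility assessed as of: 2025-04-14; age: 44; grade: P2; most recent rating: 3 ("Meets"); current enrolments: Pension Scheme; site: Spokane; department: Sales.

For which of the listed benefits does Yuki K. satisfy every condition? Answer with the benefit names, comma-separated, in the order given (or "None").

Service from 2023-12-29 to 2025-04-14: 472 days.
Pension Scheme — status part-time ✓; 25 hrs/wk ≥ 25 ✓ → eligible.
Paid Family Leave — status part-time ✗ (requires full-time, seasonal, or temporary) → not eligible.
Paid Sabbatical — rating 3 ≥ 2 ✓; service 472 days ≥ 1 month (≈30 days) ✓; eligible for Pension Scheme ✓ → eligible.
Equipment Allowance — status part-time ✓; service 472 days ≥ 90 days ✓; grade P2 ≥ P2 ✓; not enrolled in Paid Sabbatical ✗ → not eligible.
Short-Term Disability — service 472 days ≥ 2 months (≈60 days) ✓; rating 3 ≥ 3 ✓; age 44 ≥ 25 ✓ → eligible.
Wellness Stipend — age 44 ≥ 21 ✓; 25 hrs/wk < 40 ✗ → not eligible.

Pension Scheme, Paid Sabbatical, Short-Term Disability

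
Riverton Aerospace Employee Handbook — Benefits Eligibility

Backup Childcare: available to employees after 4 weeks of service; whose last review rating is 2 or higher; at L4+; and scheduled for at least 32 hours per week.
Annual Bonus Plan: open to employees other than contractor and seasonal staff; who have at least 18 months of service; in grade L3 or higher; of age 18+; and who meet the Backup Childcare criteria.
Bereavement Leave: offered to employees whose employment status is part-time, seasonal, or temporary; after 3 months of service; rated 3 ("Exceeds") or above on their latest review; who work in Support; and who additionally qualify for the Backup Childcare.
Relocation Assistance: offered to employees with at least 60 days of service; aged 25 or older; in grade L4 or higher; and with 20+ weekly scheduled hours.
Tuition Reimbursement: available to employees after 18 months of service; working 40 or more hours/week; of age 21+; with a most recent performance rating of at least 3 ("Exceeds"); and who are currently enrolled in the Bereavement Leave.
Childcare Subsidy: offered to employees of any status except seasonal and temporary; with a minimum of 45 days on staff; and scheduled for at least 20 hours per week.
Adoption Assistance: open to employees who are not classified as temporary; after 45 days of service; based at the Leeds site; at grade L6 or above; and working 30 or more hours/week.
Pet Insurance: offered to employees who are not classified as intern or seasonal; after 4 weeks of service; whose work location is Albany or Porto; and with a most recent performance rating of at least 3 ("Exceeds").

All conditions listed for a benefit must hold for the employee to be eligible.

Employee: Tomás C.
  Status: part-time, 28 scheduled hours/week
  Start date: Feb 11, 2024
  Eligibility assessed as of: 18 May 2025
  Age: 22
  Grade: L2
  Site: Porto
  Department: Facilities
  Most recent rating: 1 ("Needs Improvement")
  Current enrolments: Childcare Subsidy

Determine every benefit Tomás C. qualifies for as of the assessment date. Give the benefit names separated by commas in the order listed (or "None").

Service from Feb 11, 2024 to 18 May 2025: 462 days.
Backup Childcare — service 462 days ≥ 4 weeks (≈28 days) ✓; rating 1 < 2 ✗ → not eligible.
Annual Bonus Plan — status part-time ✓ (not excluded); service 462 days < 18 months (≈540 days) ✗ → not eligible.
Bereavement Leave — status part-time ✓; service 462 days ≥ 3 months (≈90 days) ✓; rating 1 < 3 ✗ → not eligible.
Relocation Assistance — service 462 days ≥ 60 days ✓; age 22 < 25 ✗ → not eligible.
Tuition Reimbursement — service 462 days < 18 months (≈540 days) ✗ → not eligible.
Childcare Subsidy — status part-time ✓ (not excluded); service 462 days ≥ 45 days ✓; 28 hrs/wk ≥ 20 ✓ → eligible.
Adoption Assistance — status part-time ✓ (not excluded); service 462 days ≥ 45 days ✓; site Porto ✗ (not Leeds) → not eligible.
Pet Insurance — status part-time ✓ (not excluded); service 462 days ≥ 4 weeks (≈28 days) ✓; site Porto ✓; rating 1 < 3 ✗ → not eligible.

Childcare Subsidy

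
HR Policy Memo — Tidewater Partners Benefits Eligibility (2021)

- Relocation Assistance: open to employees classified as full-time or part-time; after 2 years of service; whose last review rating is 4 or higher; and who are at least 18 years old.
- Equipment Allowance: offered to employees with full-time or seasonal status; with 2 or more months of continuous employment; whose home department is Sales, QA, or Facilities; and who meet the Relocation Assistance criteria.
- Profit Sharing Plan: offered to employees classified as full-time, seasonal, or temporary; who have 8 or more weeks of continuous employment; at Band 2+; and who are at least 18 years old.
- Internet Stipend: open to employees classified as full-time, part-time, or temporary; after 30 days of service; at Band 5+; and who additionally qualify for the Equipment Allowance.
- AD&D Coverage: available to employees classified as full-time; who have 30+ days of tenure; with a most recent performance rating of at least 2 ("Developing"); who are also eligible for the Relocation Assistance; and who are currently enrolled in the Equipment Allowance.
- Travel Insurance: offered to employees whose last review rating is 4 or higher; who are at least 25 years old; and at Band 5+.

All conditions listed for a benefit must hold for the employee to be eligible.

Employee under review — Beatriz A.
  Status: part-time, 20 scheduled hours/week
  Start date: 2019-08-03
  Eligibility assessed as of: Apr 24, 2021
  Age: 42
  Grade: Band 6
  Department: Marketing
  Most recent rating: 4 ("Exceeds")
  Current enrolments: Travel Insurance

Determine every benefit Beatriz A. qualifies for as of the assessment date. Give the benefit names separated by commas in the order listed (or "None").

Travel Insurance

Service from 2019-08-03 to Apr 24, 2021: 630 days.
Relocation Assistance — status part-time ✓; service 630 days < 2 years (≈730 days) ✗ → not eligible.
Equipment Allowance — status part-time ✗ (requires full-time or seasonal) → not eligible.
Profit Sharing Plan — status part-time ✗ (requires full-time, seasonal, or temporary) → not eligible.
Internet Stipend — status part-time ✓; service 630 days ≥ 30 days ✓; grade Band 6 ≥ Band 5 ✓; not eligible for Equipment Allowance ✗ → not eligible.
AD&D Coverage — status part-time ✗ (requires full-time) → not eligible.
Travel Insurance — rating 4 ≥ 4 ✓; age 42 ≥ 25 ✓; grade Band 6 ≥ Band 5 ✓ → eligible.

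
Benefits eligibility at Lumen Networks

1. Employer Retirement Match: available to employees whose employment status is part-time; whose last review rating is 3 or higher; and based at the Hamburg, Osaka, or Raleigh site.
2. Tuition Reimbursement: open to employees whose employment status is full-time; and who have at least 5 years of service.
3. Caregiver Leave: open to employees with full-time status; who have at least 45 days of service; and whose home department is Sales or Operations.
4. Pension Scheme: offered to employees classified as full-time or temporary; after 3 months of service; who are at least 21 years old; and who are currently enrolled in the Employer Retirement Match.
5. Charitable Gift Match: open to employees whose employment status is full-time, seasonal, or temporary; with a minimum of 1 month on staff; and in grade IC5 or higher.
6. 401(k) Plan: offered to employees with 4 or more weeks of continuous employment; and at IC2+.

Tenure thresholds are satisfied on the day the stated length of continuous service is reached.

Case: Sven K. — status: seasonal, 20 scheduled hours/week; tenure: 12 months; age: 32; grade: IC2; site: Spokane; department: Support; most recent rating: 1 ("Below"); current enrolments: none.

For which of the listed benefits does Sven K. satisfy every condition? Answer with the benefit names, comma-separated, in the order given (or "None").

Employer Retirement Match — status seasonal ✗ (requires part-time) → not eligible.
Tuition Reimbursement — status seasonal ✗ (requires full-time) → not eligible.
Caregiver Leave — status seasonal ✗ (requires full-time) → not eligible.
Pension Scheme — status seasonal ✗ (requires full-time or temporary) → not eligible.
Charitable Gift Match — status seasonal ✓; service 12 months ≥ 1 month ✓; grade IC2 < IC5 ✗ → not eligible.
401(k) Plan — service 12 months ≥ 4 weeks (≈28 days) ✓; grade IC2 ≥ IC2 ✓ → eligible.

401(k) Plan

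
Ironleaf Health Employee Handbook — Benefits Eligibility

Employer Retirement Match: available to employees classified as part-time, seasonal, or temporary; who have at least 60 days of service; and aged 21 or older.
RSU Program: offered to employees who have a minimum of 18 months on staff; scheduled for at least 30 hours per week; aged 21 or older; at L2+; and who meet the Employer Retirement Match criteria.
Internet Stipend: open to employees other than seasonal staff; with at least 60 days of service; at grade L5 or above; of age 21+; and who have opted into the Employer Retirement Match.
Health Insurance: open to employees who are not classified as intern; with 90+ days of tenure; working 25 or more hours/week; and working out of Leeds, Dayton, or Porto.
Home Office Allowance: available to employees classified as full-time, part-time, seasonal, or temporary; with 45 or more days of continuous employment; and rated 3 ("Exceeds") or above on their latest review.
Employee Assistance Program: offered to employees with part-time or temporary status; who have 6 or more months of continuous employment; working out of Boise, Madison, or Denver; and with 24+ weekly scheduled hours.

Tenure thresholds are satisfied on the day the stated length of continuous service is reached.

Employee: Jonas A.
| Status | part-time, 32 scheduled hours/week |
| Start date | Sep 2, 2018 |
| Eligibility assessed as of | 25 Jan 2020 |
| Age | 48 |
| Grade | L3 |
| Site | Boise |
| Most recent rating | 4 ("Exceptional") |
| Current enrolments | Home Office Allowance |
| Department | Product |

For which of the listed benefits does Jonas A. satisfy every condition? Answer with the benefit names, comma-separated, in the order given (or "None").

Service from Sep 2, 2018 to 25 Jan 2020: 510 days.
Employer Retirement Match — status part-time ✓; service 510 days ≥ 60 days ✓; age 48 ≥ 21 ✓ → eligible.
RSU Program — service 510 days < 18 months (≈540 days) ✗ → not eligible.
Internet Stipend — status part-time ✓ (not excluded); service 510 days ≥ 60 days ✓; grade L3 < L5 ✗ → not eligible.
Health Insurance — status part-time ✓ (not excluded); service 510 days ≥ 90 days ✓; 32 hrs/wk ≥ 25 ✓; site Boise ✗ (not Leeds, Dayton, or Porto) → not eligible.
Home Office Allowance — status part-time ✓; service 510 days ≥ 45 days ✓; rating 4 ≥ 3 ✓ → eligible.
Employee Assistance Program — status part-time ✓; service 510 days ≥ 6 months (≈180 days) ✓; site Boise ✓; 32 hrs/wk ≥ 24 ✓ → eligible.

Employer Retirement Match, Home Office Allowance, Employee Assistance Program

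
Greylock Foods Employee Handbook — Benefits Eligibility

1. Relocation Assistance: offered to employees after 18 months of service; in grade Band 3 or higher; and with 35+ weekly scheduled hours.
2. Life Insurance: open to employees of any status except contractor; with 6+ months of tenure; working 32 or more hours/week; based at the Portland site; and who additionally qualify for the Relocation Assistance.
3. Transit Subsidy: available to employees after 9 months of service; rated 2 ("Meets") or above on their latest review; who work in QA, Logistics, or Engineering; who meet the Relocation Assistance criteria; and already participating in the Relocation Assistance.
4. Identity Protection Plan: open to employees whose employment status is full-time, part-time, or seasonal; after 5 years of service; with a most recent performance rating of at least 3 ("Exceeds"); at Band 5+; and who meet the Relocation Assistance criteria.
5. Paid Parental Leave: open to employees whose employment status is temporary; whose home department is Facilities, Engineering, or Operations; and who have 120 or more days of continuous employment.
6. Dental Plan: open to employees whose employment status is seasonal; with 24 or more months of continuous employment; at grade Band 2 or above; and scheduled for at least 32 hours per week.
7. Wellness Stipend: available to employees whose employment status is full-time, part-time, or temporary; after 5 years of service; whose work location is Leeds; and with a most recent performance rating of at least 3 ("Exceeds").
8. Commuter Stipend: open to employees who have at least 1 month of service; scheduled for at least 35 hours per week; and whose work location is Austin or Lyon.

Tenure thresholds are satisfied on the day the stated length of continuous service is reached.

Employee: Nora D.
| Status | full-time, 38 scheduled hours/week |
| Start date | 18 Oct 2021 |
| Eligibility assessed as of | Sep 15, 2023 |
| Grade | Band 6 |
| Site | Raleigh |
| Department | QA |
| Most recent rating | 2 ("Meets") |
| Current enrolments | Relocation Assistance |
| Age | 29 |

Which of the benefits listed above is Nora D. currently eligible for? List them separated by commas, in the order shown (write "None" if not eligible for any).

Relocation Assistance, Transit Subsidy

Service from 18 Oct 2021 to Sep 15, 2023: 697 days.
Relocation Assistance — service 697 days ≥ 18 months (≈540 days) ✓; grade Band 6 ≥ Band 3 ✓; 38 hrs/wk ≥ 35 ✓ → eligible.
Life Insurance — status full-time ✓ (not excluded); service 697 days ≥ 6 months (≈180 days) ✓; 38 hrs/wk ≥ 32 ✓; site Raleigh ✗ (not Portland) → not eligible.
Transit Subsidy — service 697 days ≥ 9 months (≈270 days) ✓; rating 2 ≥ 2 ✓; dept QA ✓; eligible for Relocation Assistance ✓; enrolled in Relocation Assistance ✓ → eligible.
Identity Protection Plan — status full-time ✓; service 697 days < 5 years (≈1825 days) ✗ → not eligible.
Paid Parental Leave — status full-time ✗ (requires temporary) → not eligible.
Dental Plan — status full-time ✗ (requires seasonal) → not eligible.
Wellness Stipend — status full-time ✓; service 697 days < 5 years (≈1825 days) ✗ → not eligible.
Commuter Stipend — service 697 days ≥ 1 month (≈30 days) ✓; 38 hrs/wk ≥ 35 ✓; site Raleigh ✗ (not Austin or Lyon) → not eligible.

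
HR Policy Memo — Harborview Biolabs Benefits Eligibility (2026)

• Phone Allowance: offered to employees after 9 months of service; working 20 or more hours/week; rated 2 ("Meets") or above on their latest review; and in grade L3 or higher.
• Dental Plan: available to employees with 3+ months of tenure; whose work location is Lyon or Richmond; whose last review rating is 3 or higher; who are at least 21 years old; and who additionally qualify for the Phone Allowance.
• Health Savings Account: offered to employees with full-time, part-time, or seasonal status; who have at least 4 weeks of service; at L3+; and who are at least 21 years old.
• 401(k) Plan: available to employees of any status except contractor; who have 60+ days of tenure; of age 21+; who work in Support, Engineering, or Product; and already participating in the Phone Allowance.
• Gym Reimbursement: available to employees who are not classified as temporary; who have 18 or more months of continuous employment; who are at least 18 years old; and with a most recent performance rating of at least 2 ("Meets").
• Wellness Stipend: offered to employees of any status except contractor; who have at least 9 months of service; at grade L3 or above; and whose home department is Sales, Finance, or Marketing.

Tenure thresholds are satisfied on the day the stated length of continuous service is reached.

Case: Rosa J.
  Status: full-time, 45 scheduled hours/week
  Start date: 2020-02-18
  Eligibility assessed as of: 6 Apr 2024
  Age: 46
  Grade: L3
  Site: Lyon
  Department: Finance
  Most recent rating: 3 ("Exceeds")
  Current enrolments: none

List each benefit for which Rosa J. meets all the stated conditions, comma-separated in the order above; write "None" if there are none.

Service from 2020-02-18 to 6 Apr 2024: 1509 days.
Phone Allowance — service 1509 days ≥ 9 months (≈270 days) ✓; 45 hrs/wk ≥ 20 ✓; rating 3 ≥ 2 ✓; grade L3 ≥ L3 ✓ → eligible.
Dental Plan — service 1509 days ≥ 3 months (≈90 days) ✓; site Lyon ✓; rating 3 ≥ 3 ✓; age 46 ≥ 21 ✓; eligible for Phone Allowance ✓ → eligible.
Health Savings Account — status full-time ✓; service 1509 days ≥ 4 weeks (≈28 days) ✓; grade L3 ≥ L3 ✓; age 46 ≥ 21 ✓ → eligible.
401(k) Plan — status full-time ✓ (not excluded); service 1509 days ≥ 60 days ✓; age 46 ≥ 21 ✓; dept Finance ✗ → not eligible.
Gym Reimbursement — status full-time ✓ (not excluded); service 1509 days ≥ 18 months (≈540 days) ✓; age 46 ≥ 18 ✓; rating 3 ≥ 2 ✓ → eligible.
Wellness Stipend — status full-time ✓ (not excluded); service 1509 days ≥ 9 months (≈270 days) ✓; grade L3 ≥ L3 ✓; dept Finance ✓ → eligible.

Phone Allowance, Dental Plan, Health Savings Account, Gym Reimbursement, Wellness Stipend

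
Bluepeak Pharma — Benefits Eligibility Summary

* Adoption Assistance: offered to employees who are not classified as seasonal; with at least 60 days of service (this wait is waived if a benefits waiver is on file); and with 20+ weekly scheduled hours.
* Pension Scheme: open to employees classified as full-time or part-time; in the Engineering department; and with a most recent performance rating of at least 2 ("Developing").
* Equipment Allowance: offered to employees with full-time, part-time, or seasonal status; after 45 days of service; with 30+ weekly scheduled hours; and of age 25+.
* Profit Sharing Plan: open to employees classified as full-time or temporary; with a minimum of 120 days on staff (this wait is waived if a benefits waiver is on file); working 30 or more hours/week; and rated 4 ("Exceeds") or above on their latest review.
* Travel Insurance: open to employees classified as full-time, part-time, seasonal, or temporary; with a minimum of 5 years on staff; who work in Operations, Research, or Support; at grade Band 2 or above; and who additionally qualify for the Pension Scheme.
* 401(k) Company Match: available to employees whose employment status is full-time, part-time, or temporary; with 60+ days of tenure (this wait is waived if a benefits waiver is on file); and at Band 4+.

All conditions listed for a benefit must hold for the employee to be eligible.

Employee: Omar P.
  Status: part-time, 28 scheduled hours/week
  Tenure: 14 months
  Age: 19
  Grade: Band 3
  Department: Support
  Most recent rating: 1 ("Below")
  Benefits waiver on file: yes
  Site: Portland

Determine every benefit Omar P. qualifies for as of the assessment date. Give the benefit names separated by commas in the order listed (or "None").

Adoption Assistance

Adoption Assistance — status part-time ✓ (not excluded); benefits waiver on file ✓; 28 hrs/wk ≥ 20 ✓ → eligible.
Pension Scheme — status part-time ✓; dept Support ✗ → not eligible.
Equipment Allowance — status part-time ✓; service 14 months ≥ 45 days ✓; 28 hrs/wk < 30 ✗ → not eligible.
Profit Sharing Plan — status part-time ✗ (requires full-time or temporary) → not eligible.
Travel Insurance — status part-time ✓; service 14 months < 5 years (≈1825 days) ✗ → not eligible.
401(k) Company Match — status part-time ✓; benefits waiver on file ✓; grade Band 3 < Band 4 ✗ → not eligible.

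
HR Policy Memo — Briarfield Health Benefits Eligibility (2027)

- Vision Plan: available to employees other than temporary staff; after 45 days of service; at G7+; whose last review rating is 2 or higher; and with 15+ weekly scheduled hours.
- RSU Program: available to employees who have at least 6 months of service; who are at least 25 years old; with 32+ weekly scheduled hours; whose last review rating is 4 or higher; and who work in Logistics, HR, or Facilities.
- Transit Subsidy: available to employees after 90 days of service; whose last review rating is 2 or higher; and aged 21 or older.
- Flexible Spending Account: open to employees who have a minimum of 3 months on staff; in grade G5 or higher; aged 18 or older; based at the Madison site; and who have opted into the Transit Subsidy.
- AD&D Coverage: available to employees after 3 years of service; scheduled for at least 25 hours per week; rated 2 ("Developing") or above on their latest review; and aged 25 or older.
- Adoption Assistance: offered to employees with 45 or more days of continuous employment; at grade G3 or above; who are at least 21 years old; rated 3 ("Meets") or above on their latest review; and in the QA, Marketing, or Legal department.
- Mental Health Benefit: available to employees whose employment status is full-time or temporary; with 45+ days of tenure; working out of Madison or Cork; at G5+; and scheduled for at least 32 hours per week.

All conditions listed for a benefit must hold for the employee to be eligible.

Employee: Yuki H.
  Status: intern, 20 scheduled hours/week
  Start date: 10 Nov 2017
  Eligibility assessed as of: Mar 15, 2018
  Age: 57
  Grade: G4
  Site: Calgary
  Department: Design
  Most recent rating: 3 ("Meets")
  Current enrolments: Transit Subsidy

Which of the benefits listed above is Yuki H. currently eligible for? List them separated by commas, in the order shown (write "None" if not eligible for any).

Service from 10 Nov 2017 to Mar 15, 2018: 125 days.
Vision Plan — status intern ✓ (not excluded); service 125 days ≥ 45 days ✓; grade G4 < G7 ✗ → not eligible.
RSU Program — service 125 days < 6 months (≈180 days) ✗ → not eligible.
Transit Subsidy — service 125 days ≥ 90 days ✓; rating 3 ≥ 2 ✓; age 57 ≥ 21 ✓ → eligible.
Flexible Spending Account — service 125 days ≥ 3 months (≈90 days) ✓; grade G4 < G5 ✗ → not eligible.
AD&D Coverage — service 125 days < 3 years (≈1095 days) ✗ → not eligible.
Adoption Assistance — service 125 days ≥ 45 days ✓; grade G4 ≥ G3 ✓; age 57 ≥ 21 ✓; rating 3 ≥ 3 ✓; dept Design ✗ → not eligible.
Mental Health Benefit — status intern ✗ (requires full-time or temporary) → not eligible.

Transit Subsidy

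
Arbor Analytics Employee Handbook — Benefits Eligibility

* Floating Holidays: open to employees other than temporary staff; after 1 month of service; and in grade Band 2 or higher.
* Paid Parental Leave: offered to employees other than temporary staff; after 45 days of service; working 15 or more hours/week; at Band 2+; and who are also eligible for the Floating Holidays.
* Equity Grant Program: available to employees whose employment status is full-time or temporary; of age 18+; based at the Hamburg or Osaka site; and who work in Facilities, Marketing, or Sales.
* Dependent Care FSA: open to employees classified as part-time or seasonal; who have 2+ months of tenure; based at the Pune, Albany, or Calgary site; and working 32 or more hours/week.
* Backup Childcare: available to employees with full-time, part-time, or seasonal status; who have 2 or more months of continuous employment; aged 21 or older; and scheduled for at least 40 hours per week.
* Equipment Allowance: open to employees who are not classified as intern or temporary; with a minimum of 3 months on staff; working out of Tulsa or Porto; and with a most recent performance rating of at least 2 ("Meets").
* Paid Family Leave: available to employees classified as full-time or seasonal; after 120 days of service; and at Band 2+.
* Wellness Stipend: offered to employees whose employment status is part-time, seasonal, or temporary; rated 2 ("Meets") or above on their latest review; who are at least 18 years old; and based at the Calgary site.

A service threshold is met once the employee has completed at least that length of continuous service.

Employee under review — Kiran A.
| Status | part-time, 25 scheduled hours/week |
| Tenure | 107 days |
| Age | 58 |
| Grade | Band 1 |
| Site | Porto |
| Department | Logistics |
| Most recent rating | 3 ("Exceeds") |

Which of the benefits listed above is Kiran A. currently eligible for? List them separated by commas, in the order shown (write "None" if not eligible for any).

Equipment Allowance

Floating Holidays — status part-time ✓ (not excluded); service 107 days ≥ 1 month (≈30 days) ✓; grade Band 1 < Band 2 ✗ → not eligible.
Paid Parental Leave — status part-time ✓ (not excluded); service 107 days ≥ 45 days ✓; 25 hrs/wk ≥ 15 ✓; grade Band 1 < Band 2 ✗ → not eligible.
Equity Grant Program — status part-time ✗ (requires full-time or temporary) → not eligible.
Dependent Care FSA — status part-time ✓; service 107 days ≥ 2 months (≈60 days) ✓; site Porto ✗ (not Pune, Albany, or Calgary) → not eligible.
Backup Childcare — status part-time ✓; service 107 days ≥ 2 months (≈60 days) ✓; age 58 ≥ 21 ✓; 25 hrs/wk < 40 ✗ → not eligible.
Equipment Allowance — status part-time ✓ (not excluded); service 107 days ≥ 3 months (≈90 days) ✓; site Porto ✓; rating 3 ≥ 2 ✓ → eligible.
Paid Family Leave — status part-time ✗ (requires full-time or seasonal) → not eligible.
Wellness Stipend — status part-time ✓; rating 3 ≥ 2 ✓; age 58 ≥ 18 ✓; site Porto ✗ (not Calgary) → not eligible.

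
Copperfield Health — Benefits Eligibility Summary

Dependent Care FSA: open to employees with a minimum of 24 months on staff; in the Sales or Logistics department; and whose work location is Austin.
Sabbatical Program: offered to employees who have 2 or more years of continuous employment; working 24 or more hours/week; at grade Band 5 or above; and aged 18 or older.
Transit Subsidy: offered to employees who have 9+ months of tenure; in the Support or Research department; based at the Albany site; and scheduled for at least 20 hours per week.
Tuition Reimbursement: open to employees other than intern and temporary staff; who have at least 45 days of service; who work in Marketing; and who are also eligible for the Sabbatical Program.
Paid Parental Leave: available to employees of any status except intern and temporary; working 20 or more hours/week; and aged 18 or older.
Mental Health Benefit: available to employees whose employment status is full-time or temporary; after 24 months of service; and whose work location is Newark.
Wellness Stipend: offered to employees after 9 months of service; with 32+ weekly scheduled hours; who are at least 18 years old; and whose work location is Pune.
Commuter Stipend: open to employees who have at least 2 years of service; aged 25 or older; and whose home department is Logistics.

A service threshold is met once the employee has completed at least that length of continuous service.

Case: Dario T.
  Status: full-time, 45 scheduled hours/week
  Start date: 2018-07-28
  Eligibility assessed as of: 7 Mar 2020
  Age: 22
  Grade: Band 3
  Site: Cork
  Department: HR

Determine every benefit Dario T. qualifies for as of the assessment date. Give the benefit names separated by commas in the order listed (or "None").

Paid Parental Leave

Service from 2018-07-28 to 7 Mar 2020: 588 days.
Dependent Care FSA — service 588 days < 24 months (≈720 days) ✗ → not eligible.
Sabbatical Program — service 588 days < 2 years (≈730 days) ✗ → not eligible.
Transit Subsidy — service 588 days ≥ 9 months (≈270 days) ✓; dept HR ✗ → not eligible.
Tuition Reimbursement — status full-time ✓ (not excluded); service 588 days ≥ 45 days ✓; dept HR ✗ → not eligible.
Paid Parental Leave — status full-time ✓ (not excluded); 45 hrs/wk ≥ 20 ✓; age 22 ≥ 18 ✓ → eligible.
Mental Health Benefit — status full-time ✓; service 588 days < 24 months (≈720 days) ✗ → not eligible.
Wellness Stipend — service 588 days ≥ 9 months (≈270 days) ✓; 45 hrs/wk ≥ 32 ✓; age 22 ≥ 18 ✓; site Cork ✗ (not Pune) → not eligible.
Commuter Stipend — service 588 days < 2 years (≈730 days) ✗ → not eligible.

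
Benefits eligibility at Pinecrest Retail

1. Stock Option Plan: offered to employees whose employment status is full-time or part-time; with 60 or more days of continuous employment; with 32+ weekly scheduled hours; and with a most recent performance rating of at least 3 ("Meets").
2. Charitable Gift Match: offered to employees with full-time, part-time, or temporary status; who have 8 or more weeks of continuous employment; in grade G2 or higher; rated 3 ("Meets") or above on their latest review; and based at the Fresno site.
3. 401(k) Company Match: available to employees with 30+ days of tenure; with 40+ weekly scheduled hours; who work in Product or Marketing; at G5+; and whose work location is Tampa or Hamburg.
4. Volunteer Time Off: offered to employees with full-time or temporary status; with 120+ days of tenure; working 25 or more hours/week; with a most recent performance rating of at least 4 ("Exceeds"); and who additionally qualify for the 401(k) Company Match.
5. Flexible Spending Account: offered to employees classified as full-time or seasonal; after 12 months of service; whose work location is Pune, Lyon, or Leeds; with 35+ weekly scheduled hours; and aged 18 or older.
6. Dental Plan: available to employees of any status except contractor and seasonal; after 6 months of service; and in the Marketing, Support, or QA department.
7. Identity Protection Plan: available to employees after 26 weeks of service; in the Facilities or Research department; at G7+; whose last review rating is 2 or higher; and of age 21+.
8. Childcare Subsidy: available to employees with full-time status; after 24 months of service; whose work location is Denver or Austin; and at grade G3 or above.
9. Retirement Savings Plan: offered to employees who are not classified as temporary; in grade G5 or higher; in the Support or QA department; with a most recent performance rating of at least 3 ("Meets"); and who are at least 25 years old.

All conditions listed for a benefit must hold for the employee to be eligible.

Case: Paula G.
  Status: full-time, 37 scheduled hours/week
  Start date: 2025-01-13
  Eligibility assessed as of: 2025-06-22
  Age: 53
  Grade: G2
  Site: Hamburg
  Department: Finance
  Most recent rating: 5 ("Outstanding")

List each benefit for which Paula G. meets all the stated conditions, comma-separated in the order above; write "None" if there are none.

Service from 2025-01-13 to 2025-06-22: 160 days.
Stock Option Plan — status full-time ✓; service 160 days ≥ 60 days ✓; 37 hrs/wk ≥ 32 ✓; rating 5 ≥ 3 ✓ → eligible.
Charitable Gift Match — status full-time ✓; service 160 days ≥ 8 weeks (≈56 days) ✓; grade G2 ≥ G2 ✓; rating 5 ≥ 3 ✓; site Hamburg ✗ (not Fresno) → not eligible.
401(k) Company Match — service 160 days ≥ 30 days ✓; 37 hrs/wk < 40 ✗ → not eligible.
Volunteer Time Off — status full-time ✓; service 160 days ≥ 120 days ✓; 37 hrs/wk ≥ 25 ✓; rating 5 ≥ 4 ✓; not eligible for 401(k) Company Match ✗ → not eligible.
Flexible Spending Account — status full-time ✓; service 160 days < 12 months (≈360 days) ✗ → not eligible.
Dental Plan — status full-time ✓ (not excluded); service 160 days < 6 months (≈180 days) ✗ → not eligible.
Identity Protection Plan — service 160 days < 26 weeks (≈182 days) ✗ → not eligible.
Childcare Subsidy — status full-time ✓; service 160 days < 24 months (≈720 days) ✗ → not eligible.
Retirement Savings Plan — status full-time ✓ (not excluded); grade G2 < G5 ✗ → not eligible.

Stock Option Plan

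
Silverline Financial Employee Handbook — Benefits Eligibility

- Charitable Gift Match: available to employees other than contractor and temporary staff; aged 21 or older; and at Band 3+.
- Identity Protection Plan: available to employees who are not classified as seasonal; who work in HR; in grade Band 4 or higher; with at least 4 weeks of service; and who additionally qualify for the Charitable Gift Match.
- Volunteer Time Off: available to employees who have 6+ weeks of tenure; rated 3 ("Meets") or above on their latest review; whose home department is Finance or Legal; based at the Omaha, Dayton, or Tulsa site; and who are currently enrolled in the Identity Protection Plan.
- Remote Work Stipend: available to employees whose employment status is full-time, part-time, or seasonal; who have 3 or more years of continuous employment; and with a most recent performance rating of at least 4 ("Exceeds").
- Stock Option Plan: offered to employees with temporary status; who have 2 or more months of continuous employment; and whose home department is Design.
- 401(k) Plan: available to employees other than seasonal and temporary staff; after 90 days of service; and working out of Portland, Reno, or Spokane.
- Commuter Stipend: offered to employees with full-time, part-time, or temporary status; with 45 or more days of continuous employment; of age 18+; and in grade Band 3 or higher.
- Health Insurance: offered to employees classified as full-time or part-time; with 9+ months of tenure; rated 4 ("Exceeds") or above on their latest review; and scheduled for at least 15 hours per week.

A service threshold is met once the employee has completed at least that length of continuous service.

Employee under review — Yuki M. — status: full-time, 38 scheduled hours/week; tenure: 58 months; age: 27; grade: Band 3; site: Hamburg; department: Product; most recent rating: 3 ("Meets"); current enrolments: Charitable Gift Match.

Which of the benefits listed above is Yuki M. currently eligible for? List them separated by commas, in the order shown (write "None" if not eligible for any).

Charitable Gift Match, Commuter Stipend

Charitable Gift Match — status full-time ✓ (not excluded); age 27 ≥ 21 ✓; grade Band 3 ≥ Band 3 ✓ → eligible.
Identity Protection Plan — status full-time ✓ (not excluded); dept Product ✗ → not eligible.
Volunteer Time Off — service 58 months ≥ 6 weeks (≈42 days) ✓; rating 3 ≥ 3 ✓; dept Product ✗ → not eligible.
Remote Work Stipend — status full-time ✓; service 58 months ≥ 3 years (≈1095 days) ✓; rating 3 < 4 ✗ → not eligible.
Stock Option Plan — status full-time ✗ (requires temporary) → not eligible.
401(k) Plan — status full-time ✓ (not excluded); service 58 months ≥ 90 days ✓; site Hamburg ✗ (not Portland, Reno, or Spokane) → not eligible.
Commuter Stipend — status full-time ✓; service 58 months ≥ 45 days ✓; age 27 ≥ 18 ✓; grade Band 3 ≥ Band 3 ✓ → eligible.
Health Insurance — status full-time ✓; service 58 months ≥ 9 months ✓; rating 3 < 4 ✗ → not eligible.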